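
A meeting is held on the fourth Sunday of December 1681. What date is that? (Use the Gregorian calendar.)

December 1, 1681 is a Monday.
The first Sunday is therefore December 7 (6 days later).
The fourth Sunday is 7 + 3×7 = December 28.

December 28, 1681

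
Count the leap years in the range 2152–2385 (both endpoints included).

Multiples of 4 in [2152,2385]: 59.
Of those, multiples of 100: 2 (not leap unless ÷400).
Multiples of 400: 0.
Leap years = 59 − 2 + 0 = 57.

57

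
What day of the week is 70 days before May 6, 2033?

Friday

First find the weekday of May 6, 2033. Doomsday rule: the anchor day for the 2000s is Tuesday. For year 33: 33÷12 = 2 r 9, and 9÷4 = 2, so 2+9+2 = 13.
Tuesday + 13 ≡ Monday — that's 2033's doomsday.
In May the doomsday date is May 9.
May 6 is 3 days before May 9; 3 mod 7 = 3, so Monday − 3 = Friday.
70 mod 7 = 0, so 70 days before a Friday is Friday − 0 = Friday.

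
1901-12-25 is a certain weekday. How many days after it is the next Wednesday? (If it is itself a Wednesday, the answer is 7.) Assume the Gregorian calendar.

7

Dec 25, 1901 is a Wednesday.
From Wednesday to the next Wednesday is 7 days.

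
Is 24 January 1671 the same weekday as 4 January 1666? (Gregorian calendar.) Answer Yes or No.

No

From Jan 4, 1666 to Jan 24, 1671 is 1846 days.
1846 mod 7 = 5, so they are different weekdays.
(Jan 4, 1666 is a Monday; Jan 24, 1671 is a Saturday.)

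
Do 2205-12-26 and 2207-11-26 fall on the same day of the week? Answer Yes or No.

From Dec 26, 2205 to Nov 26, 2207 is 700 days.
700 mod 7 = 0, so they are the same weekday.
(Dec 26, 2205 is a Thursday; Nov 26, 2207 is a Thursday.)

Yes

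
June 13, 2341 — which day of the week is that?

Friday

Doomsday rule: the anchor day for the 2300s is Wednesday. For year 41: 41÷12 = 3 r 5, and 5÷4 = 1, so 3+5+1 = 9.
Wednesday + 9 ≡ Friday — that's 2341's doomsday.
In June the doomsday date is Jun 6.
Jun 13 is 7 days after Jun 6; 7 mod 7 = 0, so Friday + 0 = Friday.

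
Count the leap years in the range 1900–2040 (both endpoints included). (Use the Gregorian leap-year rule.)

Multiples of 4 in [1900,2040]: 36.
Of those, multiples of 100: 2 (not leap unless ÷400).
Multiples of 400: 1.
Leap years = 36 − 2 + 1 = 35.

35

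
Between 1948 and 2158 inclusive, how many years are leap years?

Multiples of 4 in [1948,2158]: 53.
Of those, multiples of 100: 2 (not leap unless ÷400).
Multiples of 400: 1.
Leap years = 53 − 2 + 1 = 52.

52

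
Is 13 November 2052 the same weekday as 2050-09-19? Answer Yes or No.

From Sep 19, 2050 to Nov 13, 2052 is 786 days.
786 mod 7 = 2, so they are different weekdays.
(Sep 19, 2050 is a Monday; Nov 13, 2052 is a Wednesday.)

No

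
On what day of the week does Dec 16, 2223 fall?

Tuesday

Doomsday rule: the anchor day for the 2200s is Friday. For year 23: 23÷12 = 1 r 11, and 11÷4 = 2, so 1+11+2 = 14.
Friday + 14 ≡ Friday — that's 2223's doomsday.
In December the doomsday date is Dec 12.
Dec 16 is 4 days after Dec 12; 4 mod 7 = 4, so Friday + 4 = Tuesday.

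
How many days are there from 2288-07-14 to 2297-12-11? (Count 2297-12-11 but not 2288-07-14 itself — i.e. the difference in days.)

3437

Jul 14, 2288 → Jul 14, 2289: 365 days.
Jul 14, 2289 → Jul 14, 2290: 365 days.
Jul 14, 2290 → Jul 14, 2291: 365 days.
Jul 14, 2291 → Jul 14, 2292: 366 days (Feb 29, 2292 is in that span).
Jul 14, 2292 → Jul 14, 2293: 365 days.
Jul 14, 2293 → Jul 14, 2294: 365 days.
Jul 14, 2294 → Jul 14, 2295: 365 days.
Jul 14, 2295 → Jul 14, 2296: 366 days (Feb 29, 2296 is in that span).
Jul 14, 2296 → Jul 14, 2297: 365 days.
Jul 14, 2297 → Aug 14, 2297: 31 days (July has 31).
Aug 14, 2297 → Sep 14, 2297: 31 days (August has 31).
Sep 14, 2297 → Oct 14, 2297: 30 days (September has 30).
Oct 14, 2297 → Nov 14, 2297: 31 days (October has 31).
Nov 14, 2297 → Dec 11, 2297: 27 days.
Total: 3437 days.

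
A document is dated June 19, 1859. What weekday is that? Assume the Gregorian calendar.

Doomsday rule: the anchor day for the 1800s is Friday. For year 59: 59÷12 = 4 r 11, and 11÷4 = 2, so 4+11+2 = 17.
Friday + 17 ≡ Monday — that's 1859's doomsday.
In June the doomsday date is Jun 6.
Jun 19 is 13 days after Jun 6; 13 mod 7 = 6, so Monday + 6 = Sunday.

Sunday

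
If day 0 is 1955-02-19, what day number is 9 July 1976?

7811

Feb 19, 1955 → Feb 19, 1956: 365 days.
Feb 19, 1956 → Feb 19, 1957: 366 days (Feb 29, 1956 is in that span).
Feb 19, 1957 → Feb 19, 1958: 365 days.
Feb 19, 1958 → Feb 19, 1959: 365 days.
Feb 19, 1959 → Feb 19, 1960: 365 days.
Feb 19, 1960 → Feb 19, 1961: 366 days (Feb 29, 1960 is in that span).
Feb 19, 1961 → Feb 19, 1962: 365 days.
Feb 19, 1962 → Feb 19, 1963: 365 days.
Feb 19, 1963 → Feb 19, 1964: 365 days.
Feb 19, 1964 → Feb 19, 1965: 366 days (Feb 29, 1964 is in that span).
Feb 19, 1965 → Feb 19, 1966: 365 days.
Feb 19, 1966 → Feb 19, 1967: 365 days.
Feb 19, 1967 → Feb 19, 1968: 365 days.
Feb 19, 1968 → Feb 19, 1969: 366 days (Feb 29, 1968 is in that span).
Feb 19, 1969 → Feb 19, 1970: 365 days.
Feb 19, 1970 → Feb 19, 1971: 365 days.
Feb 19, 1971 → Feb 19, 1972: 365 days.
Feb 19, 1972 → Feb 19, 1973: 366 days (Feb 29, 1972 is in that span).
Feb 19, 1973 → Feb 19, 1974: 365 days.
Feb 19, 1974 → Feb 19, 1975: 365 days.
Feb 19, 1975 → Feb 19, 1976: 365 days.
Feb 19, 1976 → Mar 19, 1976: 29 days (February has 29).
Mar 19, 1976 → Apr 19, 1976: 31 days (March has 31).
Apr 19, 1976 → May 19, 1976: 30 days (April has 30).
May 19, 1976 → Jun 19, 1976: 31 days (May has 31).
Jun 19, 1976 → Jul 9, 1976: 20 days.
Total: 7811 days.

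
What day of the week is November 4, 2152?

January 1, 2152 is a Saturday.
Jan 1, 2152 → Feb 1, 2152: 31 days (January has 31).
Feb 1, 2152 → Mar 1, 2152: 29 days (February has 29).
Mar 1, 2152 → Apr 1, 2152: 31 days (March has 31).
Apr 1, 2152 → May 1, 2152: 30 days (April has 30).
May 1, 2152 → Jun 1, 2152: 31 days (May has 31).
Jun 1, 2152 → Jul 1, 2152: 30 days (June has 30).
Jul 1, 2152 → Aug 1, 2152: 31 days (July has 31).
Aug 1, 2152 → Sep 1, 2152: 31 days (August has 31).
Sep 1, 2152 → Oct 1, 2152: 30 days (September has 30).
Oct 1, 2152 → Nov 1, 2152: 31 days (October has 31).
Nov 1, 2152 → Nov 4, 2152: 3 days.
Total: 308 days.
308 mod 7 = 0, so Saturday + 0 = Saturday.

Saturday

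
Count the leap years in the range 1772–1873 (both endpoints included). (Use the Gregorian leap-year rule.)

25

Multiples of 4 in [1772,1873]: 26.
Of those, multiples of 100: 1 (not leap unless ÷400).
Multiples of 400: 0.
Leap years = 26 − 1 + 0 = 25.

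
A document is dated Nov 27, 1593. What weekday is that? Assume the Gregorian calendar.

Saturday

Doomsday rule: the anchor day for the 1500s is Wednesday. For year 93: 93÷12 = 7 r 9, and 9÷4 = 2, so 7+9+2 = 18.
Wednesday + 18 ≡ Sunday — that's 1593's doomsday.
In November the doomsday date is Nov 7.
Nov 27 is 20 days after Nov 7; 20 mod 7 = 6, so Sunday + 6 = Saturday.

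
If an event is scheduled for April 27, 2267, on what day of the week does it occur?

Saturday

Doomsday rule: the anchor day for the 2200s is Friday. For year 67: 67÷12 = 5 r 7, and 7÷4 = 1, so 5+7+1 = 13.
Friday + 13 ≡ Thursday — that's 2267's doomsday.
In April the doomsday date is Apr 4.
Apr 27 is 23 days after Apr 4; 23 mod 7 = 2, so Thursday + 2 = Saturday.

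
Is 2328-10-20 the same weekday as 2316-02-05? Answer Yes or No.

Yes

From Feb 5, 2316 to Oct 20, 2328 is 4641 days.
4641 mod 7 = 0, so they are the same weekday.
(Feb 5, 2316 is a Saturday; Oct 20, 2328 is a Saturday.)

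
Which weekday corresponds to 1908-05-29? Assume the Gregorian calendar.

Doomsday rule: the anchor day for the 1900s is Wednesday. For year 08: 8÷12 = 0 r 8, and 8÷4 = 2, so 0+8+2 = 10.
Wednesday + 10 ≡ Saturday — that's 1908's doomsday.
In May the doomsday date is May 9.
May 29 is 20 days after May 9; 20 mod 7 = 6, so Saturday + 6 = Friday.

Friday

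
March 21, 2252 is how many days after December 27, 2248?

Dec 27, 2248 → Dec 27, 2249: 365 days.
Dec 27, 2249 → Dec 27, 2250: 365 days.
Dec 27, 2250 → Dec 27, 2251: 365 days.
Dec 27, 2251 → Jan 27, 2252: 31 days (December has 31).
Jan 27, 2252 → Feb 27, 2252: 31 days (January has 31).
Feb 27, 2252 → Mar 21, 2252: 23 days.
Total: 1180 days.

1180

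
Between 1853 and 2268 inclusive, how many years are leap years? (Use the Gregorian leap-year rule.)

101

Multiples of 4 in [1853,2268]: 104.
Of those, multiples of 100: 4 (not leap unless ÷400).
Multiples of 400: 1.
Leap years = 104 − 4 + 1 = 101.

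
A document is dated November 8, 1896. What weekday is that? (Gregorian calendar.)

Doomsday rule: the anchor day for the 1800s is Friday. For year 96: 96÷12 = 8 r 0, and 0÷4 = 0, so 8+0+0 = 8.
Friday + 8 ≡ Saturday — that's 1896's doomsday.
In November the doomsday date is Nov 7.
Nov 8 is 1 day after Nov 7; 1 mod 7 = 1, so Saturday + 1 = Sunday.

Sunday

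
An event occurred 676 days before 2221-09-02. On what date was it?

October 27, 2219

−365 (one year) → Sep 2, 2220 (311 left).
−2 → Aug 31, 2220 (end of Aug, 31 days; 309 left).
−31 → Jul 31, 2220 (end of Jul, 31 days; 278 left).
−31 → Jun 30, 2220 (end of Jun, 30 days; 247 left).
−30 → May 31, 2220 (end of May, 31 days; 217 left).
−31 → Apr 30, 2220 (end of Apr, 30 days; 186 left).
−30 → Mar 31, 2220 (end of Mar, 31 days; 156 left).
−31 → Feb 29, 2220 (end of Feb, 29 days; 125 left).
−29 → Jan 31, 2220 (end of Jan, 31 days; 96 left).
−31 → Dec 31, 2219 (end of Dec, 31 days; 65 left).
−31 → Nov 30, 2219 (end of Nov, 30 days; 34 left).
−30 → Oct 31, 2219 (end of Oct, 31 days; 4 left).
−4 → Oct 27, 2219.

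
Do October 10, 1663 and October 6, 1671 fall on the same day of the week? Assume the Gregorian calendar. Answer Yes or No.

From Oct 10, 1663 to Oct 6, 1671 is 2918 days.
2918 mod 7 = 6, so they are different weekdays.
(Oct 10, 1663 is a Wednesday; Oct 6, 1671 is a Tuesday.)

No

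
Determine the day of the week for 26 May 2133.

Tuesday

January 1, 2133 is a Thursday.
Jan 1, 2133 → Feb 1, 2133: 31 days (January has 31).
Feb 1, 2133 → Mar 1, 2133: 28 days (February has 28).
Mar 1, 2133 → Apr 1, 2133: 31 days (March has 31).
Apr 1, 2133 → May 1, 2133: 30 days (April has 30).
May 1, 2133 → May 26, 2133: 25 days.
Total: 145 days.
145 mod 7 = 5, so Thursday + 5 = Tuesday.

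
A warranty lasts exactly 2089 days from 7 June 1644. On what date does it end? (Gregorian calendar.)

February 25, 1650

+365 (one year) → Jun 7, 1645 (1724 left).
+365 (one year) → Jun 7, 1646 (1359 left).
+365 (one year) → Jun 7, 1647 (994 left).
+366 (one year; includes Feb 29, 1648) → Jun 7, 1648 (628 left).
+365 (one year) → Jun 7, 1649 (263 left).
Jun has 30 days: +24 → Jul 1, 1649 (239 left).
Jul has 31 days: +31 → Aug 1, 1649 (208 left).
Aug has 31 days: +31 → Sep 1, 1649 (177 left).
Sep has 30 days: +30 → Oct 1, 1649 (147 left).
Oct has 31 days: +31 → Nov 1, 1649 (116 left).
Nov has 30 days: +30 → Dec 1, 1649 (86 left).
Dec has 31 days: +31 → Jan 1, 1650 (55 left).
Jan has 31 days: +31 → Feb 1, 1650 (24 left).
+24 → Feb 25, 1650.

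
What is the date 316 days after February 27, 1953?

Feb has 28 days: +2 → Mar 1, 1953 (314 left).
Mar has 31 days: +31 → Apr 1, 1953 (283 left).
Apr has 30 days: +30 → May 1, 1953 (253 left).
May has 31 days: +31 → Jun 1, 1953 (222 left).
Jun has 30 days: +30 → Jul 1, 1953 (192 left).
Jul has 31 days: +31 → Aug 1, 1953 (161 left).
Aug has 31 days: +31 → Sep 1, 1953 (130 left).
Sep has 30 days: +30 → Oct 1, 1953 (100 left).
Oct has 31 days: +31 → Nov 1, 1953 (69 left).
Nov has 30 days: +30 → Dec 1, 1953 (39 left).
Dec has 31 days: +31 → Jan 1, 1954 (8 left).
+8 → Jan 9, 1954.

January 9, 1954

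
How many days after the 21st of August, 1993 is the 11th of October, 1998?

1877

Aug 21, 1993 → Aug 21, 1994: 365 days.
Aug 21, 1994 → Aug 21, 1995: 365 days.
Aug 21, 1995 → Aug 21, 1996: 366 days (Feb 29, 1996 is in that span).
Aug 21, 1996 → Aug 21, 1997: 365 days.
Aug 21, 1997 → Aug 21, 1998: 365 days.
Aug 21, 1998 → Sep 21, 1998: 31 days (August has 31).
Sep 21, 1998 → Oct 11, 1998: 20 days.
Total: 1877 days.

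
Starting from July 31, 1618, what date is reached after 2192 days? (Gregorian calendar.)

July 31, 1624

+365 (one year) → Jul 31, 1619 (1827 left).
+366 (one year; includes Feb 29, 1620) → Jul 31, 1620 (1461 left).
+365 (one year) → Jul 31, 1621 (1096 left).
+365 (one year) → Jul 31, 1622 (731 left).
+365 (one year) → Jul 31, 1623 (366 left).
Jul has 31 days: +1 → Aug 1, 1623 (365 left).
Aug has 31 days: +31 → Sep 1, 1623 (334 left).
Sep has 30 days: +30 → Oct 1, 1623 (304 left).
Oct has 31 days: +31 → Nov 1, 1623 (273 left).
Nov has 30 days: +30 → Dec 1, 1623 (243 left).
Dec has 31 days: +31 → Jan 1, 1624 (212 left).
Jan has 31 days: +31 → Feb 1, 1624 (181 left).
Feb has 29 days: +29 → Mar 1, 1624 (152 left).
Mar has 31 days: +31 → Apr 1, 1624 (121 left).
Apr has 30 days: +30 → May 1, 1624 (91 left).
May has 31 days: +31 → Jun 1, 1624 (60 left).
Jun has 30 days: +30 → Jul 1, 1624 (30 left).
+30 → Jul 31, 1624.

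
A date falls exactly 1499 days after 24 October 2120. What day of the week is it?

Friday

First find the weekday of Oct 24, 2120. Doomsday rule: the anchor day for the 2100s is Sunday. For year 20: 20÷12 = 1 r 8, and 8÷4 = 2, so 1+8+2 = 11.
Sunday + 11 ≡ Thursday — that's 2120's doomsday.
In October the doomsday date is Oct 10.
Oct 24 is 14 days after Oct 10; 14 mod 7 = 0, so Thursday + 0 = Thursday.
1499 mod 7 = 1, so 1499 days after a Thursday is Thursday + 1 = Friday.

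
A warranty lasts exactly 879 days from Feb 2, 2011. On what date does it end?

June 30, 2013

+365 (one year) → Feb 2, 2012 (514 left).
+366 (one year; includes Feb 29, 2012) → Feb 2, 2013 (148 left).
Feb has 28 days: +27 → Mar 1, 2013 (121 left).
Mar has 31 days: +31 → Apr 1, 2013 (90 left).
Apr has 30 days: +30 → May 1, 2013 (60 left).
May has 31 days: +31 → Jun 1, 2013 (29 left).
+29 → Jun 30, 2013.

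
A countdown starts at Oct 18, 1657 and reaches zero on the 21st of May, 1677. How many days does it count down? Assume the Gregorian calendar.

7155

Oct 18, 1657 → Oct 18, 1658: 365 days.
Oct 18, 1658 → Oct 18, 1659: 365 days.
Oct 18, 1659 → Oct 18, 1660: 366 days (Feb 29, 1660 is in that span).
Oct 18, 1660 → Oct 18, 1661: 365 days.
Oct 18, 1661 → Oct 18, 1662: 365 days.
Oct 18, 1662 → Oct 18, 1663: 365 days.
Oct 18, 1663 → Oct 18, 1664: 366 days (Feb 29, 1664 is in that span).
Oct 18, 1664 → Oct 18, 1665: 365 days.
Oct 18, 1665 → Oct 18, 1666: 365 days.
Oct 18, 1666 → Oct 18, 1667: 365 days.
Oct 18, 1667 → Oct 18, 1668: 366 days (Feb 29, 1668 is in that span).
Oct 18, 1668 → Oct 18, 1669: 365 days.
Oct 18, 1669 → Oct 18, 1670: 365 days.
Oct 18, 1670 → Oct 18, 1671: 365 days.
Oct 18, 1671 → Oct 18, 1672: 366 days (Feb 29, 1672 is in that span).
Oct 18, 1672 → Oct 18, 1673: 365 days.
Oct 18, 1673 → Oct 18, 1674: 365 days.
Oct 18, 1674 → Oct 18, 1675: 365 days.
Oct 18, 1675 → Oct 18, 1676: 366 days (Feb 29, 1676 is in that span).
Oct 18, 1676 → Nov 18, 1676: 31 days (October has 31).
Nov 18, 1676 → Dec 18, 1676: 30 days (November has 30).
Dec 18, 1676 → Jan 18, 1677: 31 days (December has 31).
Jan 18, 1677 → Feb 18, 1677: 31 days (January has 31).
Feb 18, 1677 → Mar 18, 1677: 28 days (February has 28).
Mar 18, 1677 → Apr 18, 1677: 31 days (March has 31).
Apr 18, 1677 → May 18, 1677: 30 days (April has 30).
May 18, 1677 → May 21, 1677: 3 days.
Total: 7155 days.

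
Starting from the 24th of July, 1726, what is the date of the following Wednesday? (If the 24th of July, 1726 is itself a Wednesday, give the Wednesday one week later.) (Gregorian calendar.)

Jul 24, 1726 is a Wednesday.
From Wednesday to the next Wednesday is 7 days.
Jul 24, 1726 + 7 = Jul 31, 1726.

July 31, 1726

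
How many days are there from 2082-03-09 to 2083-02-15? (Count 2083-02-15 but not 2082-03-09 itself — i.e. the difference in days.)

Mar 9, 2082 → Apr 9, 2082: 31 days (March has 31).
Apr 9, 2082 → May 9, 2082: 30 days (April has 30).
May 9, 2082 → Jun 9, 2082: 31 days (May has 31).
Jun 9, 2082 → Jul 9, 2082: 30 days (June has 30).
Jul 9, 2082 → Aug 9, 2082: 31 days (July has 31).
Aug 9, 2082 → Sep 9, 2082: 31 days (August has 31).
Sep 9, 2082 → Oct 9, 2082: 30 days (September has 30).
Oct 9, 2082 → Nov 9, 2082: 31 days (October has 31).
Nov 9, 2082 → Dec 9, 2082: 30 days (November has 30).
Dec 9, 2082 → Jan 9, 2083: 31 days (December has 31).
Jan 9, 2083 → Feb 9, 2083: 31 days (January has 31).
Feb 9, 2083 → Feb 15, 2083: 6 days.
Total: 343 days.

343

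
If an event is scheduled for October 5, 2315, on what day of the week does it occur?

Doomsday rule: the anchor day for the 2300s is Wednesday. For year 15: 15÷12 = 1 r 3, and 3÷4 = 0, so 1+3+0 = 4.
Wednesday + 4 ≡ Sunday — that's 2315's doomsday.
In October the doomsday date is Oct 10.
Oct 5 is 5 days before Oct 10; 5 mod 7 = 5, so Sunday − 5 = Tuesday.

Tuesday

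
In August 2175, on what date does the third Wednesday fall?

August 16, 2175

August 1, 2175 is a Tuesday.
The first Wednesday is therefore August 2 (1 days later).
The third Wednesday is 2 + 2×7 = August 16.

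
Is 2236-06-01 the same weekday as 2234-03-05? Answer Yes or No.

From Mar 5, 2234 to Jun 1, 2236 is 819 days.
819 mod 7 = 0, so they are the same weekday.
(Mar 5, 2234 is a Wednesday; Jun 1, 2236 is a Wednesday.)

Yes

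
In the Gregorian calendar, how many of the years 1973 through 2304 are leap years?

80

Multiples of 4 in [1973,2304]: 83.
Of those, multiples of 100: 4 (not leap unless ÷400).
Multiples of 400: 1.
Leap years = 83 − 4 + 1 = 80.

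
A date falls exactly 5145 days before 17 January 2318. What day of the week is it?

First find the weekday of Jan 17, 2318. Doomsday rule: the anchor day for the 2300s is Wednesday. For year 18: 18÷12 = 1 r 6, and 6÷4 = 1, so 1+6+1 = 8.
Wednesday + 8 ≡ Thursday — that's 2318's doomsday.
In January the doomsday date is Jan 3 (2318 is not a leap year).
Jan 17 is 14 days after Jan 3; 14 mod 7 = 0, so Thursday + 0 = Thursday.
5145 mod 7 = 0, so 5145 days before a Thursday is Thursday − 0 = Thursday.

Thursday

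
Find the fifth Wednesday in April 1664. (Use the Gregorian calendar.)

April 30, 1664

April 1, 1664 is a Tuesday.
The first Wednesday is therefore April 2 (1 days later).
The fifth Wednesday is 2 + 4×7 = April 30.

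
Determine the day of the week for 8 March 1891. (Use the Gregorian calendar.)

Sunday

Doomsday rule: the anchor day for the 1800s is Friday. For year 91: 91÷12 = 7 r 7, and 7÷4 = 1, so 7+7+1 = 15.
Friday + 15 ≡ Saturday — that's 1891's doomsday.
In March the doomsday date is Mar 14.
Mar 8 is 6 days before Mar 14; 6 mod 7 = 6, so Saturday − 6 = Sunday.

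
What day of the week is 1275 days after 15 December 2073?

Dec 15, 2073 is a Friday.
1275 mod 7 = 1, so 1275 days after a Friday is Friday + 1 = Saturday.

Saturday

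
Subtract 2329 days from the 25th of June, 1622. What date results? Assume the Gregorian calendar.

February 8, 1616

−365 (one year) → Jun 25, 1621 (1964 left).
−365 (one year) → Jun 25, 1620 (1599 left).
−366 (one year; includes Feb 29, 1620) → Jun 25, 1619 (1233 left).
−365 (one year) → Jun 25, 1618 (868 left).
−365 (one year) → Jun 25, 1617 (503 left).
−365 (one year) → Jun 25, 1616 (138 left).
−25 → May 31, 1616 (end of May, 31 days; 113 left).
−31 → Apr 30, 1616 (end of Apr, 30 days; 82 left).
−30 → Mar 31, 1616 (end of Mar, 31 days; 52 left).
−31 → Feb 29, 1616 (end of Feb, 29 days; 21 left).
−21 → Feb 8, 1616.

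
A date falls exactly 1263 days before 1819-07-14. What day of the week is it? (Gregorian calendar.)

First find the weekday of Jul 14, 1819. Doomsday rule: the anchor day for the 1800s is Friday. For year 19: 19÷12 = 1 r 7, and 7÷4 = 1, so 1+7+1 = 9.
Friday + 9 ≡ Sunday — that's 1819's doomsday.
In July the doomsday date is Jul 11.
Jul 14 is 3 days after Jul 11; 3 mod 7 = 3, so Sunday + 3 = Wednesday.
1263 mod 7 = 3, so 1263 days before a Wednesday is Wednesday − 3 = Sunday.

Sunday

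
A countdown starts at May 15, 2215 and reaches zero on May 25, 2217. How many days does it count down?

May 15, 2215 → May 15, 2216: 366 days (Feb 29, 2216 is in that span).
May 15, 2216 → Jun 15, 2216: 31 days (May has 31).
Jun 15, 2216 → Jul 15, 2216: 30 days (June has 30).
Jul 15, 2216 → Aug 15, 2216: 31 days (July has 31).
Aug 15, 2216 → Sep 15, 2216: 31 days (August has 31).
Sep 15, 2216 → Oct 15, 2216: 30 days (September has 30).
Oct 15, 2216 → Nov 15, 2216: 31 days (October has 31).
Nov 15, 2216 → Dec 15, 2216: 30 days (November has 30).
Dec 15, 2216 → Jan 15, 2217: 31 days (December has 31).
Jan 15, 2217 → Feb 15, 2217: 31 days (January has 31).
Feb 15, 2217 → Mar 15, 2217: 28 days (February has 28).
Mar 15, 2217 → Apr 15, 2217: 31 days (March has 31).
Apr 15, 2217 → May 15, 2217: 30 days (April has 30).
May 15, 2217 → May 25, 2217: 10 days.
Total: 741 days.

741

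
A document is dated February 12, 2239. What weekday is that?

Tuesday

Doomsday rule: the anchor day for the 2200s is Friday. For year 39: 39÷12 = 3 r 3, and 3÷4 = 0, so 3+3+0 = 6.
Friday + 6 ≡ Thursday — that's 2239's doomsday.
In February the doomsday date is Feb 28 (2239 is not a leap year).
Feb 12 is 16 days before Feb 28; 16 mod 7 = 2, so Thursday − 2 = Tuesday.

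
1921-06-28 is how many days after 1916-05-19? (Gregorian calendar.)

May 19, 1916 → May 19, 1917: 365 days.
May 19, 1917 → May 19, 1918: 365 days.
May 19, 1918 → May 19, 1919: 365 days.
May 19, 1919 → May 19, 1920: 366 days (Feb 29, 1920 is in that span).
May 19, 1920 → May 19, 1921: 365 days.
May 19, 1921 → Jun 19, 1921: 31 days (May has 31).
Jun 19, 1921 → Jun 28, 1921: 9 days.
Total: 1866 days.

1866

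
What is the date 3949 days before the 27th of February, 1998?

May 7, 1987

−365 (one year) → Feb 27, 1997 (3584 left).
−366 (one year; includes Feb 29, 1996) → Feb 27, 1996 (3218 left).
−365 (one year) → Feb 27, 1995 (2853 left).
−365 (one year) → Feb 27, 1994 (2488 left).
−365 (one year) → Feb 27, 1993 (2123 left).
−366 (one year; includes Feb 29, 1992) → Feb 27, 1992 (1757 left).
−365 (one year) → Feb 27, 1991 (1392 left).
−365 (one year) → Feb 27, 1990 (1027 left).
−365 (one year) → Feb 27, 1989 (662 left).
−366 (one year; includes Feb 29, 1988) → Feb 27, 1988 (296 left).
−27 → Jan 31, 1988 (end of Jan, 31 days; 269 left).
−31 → Dec 31, 1987 (end of Dec, 31 days; 238 left).
−31 → Nov 30, 1987 (end of Nov, 30 days; 207 left).
−30 → Oct 31, 1987 (end of Oct, 31 days; 177 left).
−31 → Sep 30, 1987 (end of Sep, 30 days; 146 left).
−30 → Aug 31, 1987 (end of Aug, 31 days; 116 left).
−31 → Jul 31, 1987 (end of Jul, 31 days; 85 left).
−31 → Jun 30, 1987 (end of Jun, 30 days; 54 left).
−30 → May 31, 1987 (end of May, 31 days; 24 left).
−24 → May 7, 1987.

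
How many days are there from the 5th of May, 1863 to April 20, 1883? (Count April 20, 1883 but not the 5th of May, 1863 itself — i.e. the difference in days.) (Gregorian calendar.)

May 5, 1863 → May 5, 1864: 366 days (Feb 29, 1864 is in that span).
May 5, 1864 → May 5, 1865: 365 days.
May 5, 1865 → May 5, 1866: 365 days.
May 5, 1866 → May 5, 1867: 365 days.
May 5, 1867 → May 5, 1868: 366 days (Feb 29, 1868 is in that span).
May 5, 1868 → May 5, 1869: 365 days.
May 5, 1869 → May 5, 1870: 365 days.
May 5, 1870 → May 5, 1871: 365 days.
May 5, 1871 → May 5, 1872: 366 days (Feb 29, 1872 is in that span).
May 5, 1872 → May 5, 1873: 365 days.
May 5, 1873 → May 5, 1874: 365 days.
May 5, 1874 → May 5, 1875: 365 days.
May 5, 1875 → May 5, 1876: 366 days (Feb 29, 1876 is in that span).
May 5, 1876 → May 5, 1877: 365 days.
May 5, 1877 → May 5, 1878: 365 days.
May 5, 1878 → May 5, 1879: 365 days.
May 5, 1879 → May 5, 1880: 366 days (Feb 29, 1880 is in that span).
May 5, 1880 → May 5, 1881: 365 days.
May 5, 1881 → May 5, 1882: 365 days.
May 5, 1882 → Jun 5, 1882: 31 days (May has 31).
Jun 5, 1882 → Jul 5, 1882: 30 days (June has 30).
Jul 5, 1882 → Aug 5, 1882: 31 days (July has 31).
Aug 5, 1882 → Sep 5, 1882: 31 days (August has 31).
Sep 5, 1882 → Oct 5, 1882: 30 days (September has 30).
Oct 5, 1882 → Nov 5, 1882: 31 days (October has 31).
Nov 5, 1882 → Dec 5, 1882: 30 days (November has 30).
Dec 5, 1882 → Jan 5, 1883: 31 days (December has 31).
Jan 5, 1883 → Feb 5, 1883: 31 days (January has 31).
Feb 5, 1883 → Mar 5, 1883: 28 days (February has 28).
Mar 5, 1883 → Apr 5, 1883: 31 days (March has 31).
Apr 5, 1883 → Apr 20, 1883: 15 days.
Total: 7290 days.

7290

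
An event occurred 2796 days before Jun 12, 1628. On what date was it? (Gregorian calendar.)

October 16, 1620

−366 (one year; includes Feb 29, 1628) → Jun 12, 1627 (2430 left).
−365 (one year) → Jun 12, 1626 (2065 left).
−365 (one year) → Jun 12, 1625 (1700 left).
−365 (one year) → Jun 12, 1624 (1335 left).
−366 (one year; includes Feb 29, 1624) → Jun 12, 1623 (969 left).
−365 (one year) → Jun 12, 1622 (604 left).
−365 (one year) → Jun 12, 1621 (239 left).
−12 → May 31, 1621 (end of May, 31 days; 227 left).
−31 → Apr 30, 1621 (end of Apr, 30 days; 196 left).
−30 → Mar 31, 1621 (end of Mar, 31 days; 166 left).
−31 → Feb 28, 1621 (end of Feb, 28 days; 135 left).
−28 → Jan 31, 1621 (end of Jan, 31 days; 107 left).
−31 → Dec 31, 1620 (end of Dec, 31 days; 76 left).
−31 → Nov 30, 1620 (end of Nov, 30 days; 45 left).
−30 → Oct 31, 1620 (end of Oct, 31 days; 15 left).
−15 → Oct 16, 1620.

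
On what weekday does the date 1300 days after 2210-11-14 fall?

Monday

Nov 14, 2210 is a Wednesday.
1300 mod 7 = 5, so 1300 days after a Wednesday is Wednesday + 5 = Monday.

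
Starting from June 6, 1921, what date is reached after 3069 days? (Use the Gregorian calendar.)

October 31, 1929

+365 (one year) → Jun 6, 1922 (2704 left).
+365 (one year) → Jun 6, 1923 (2339 left).
+366 (one year; includes Feb 29, 1924) → Jun 6, 1924 (1973 left).
+365 (one year) → Jun 6, 1925 (1608 left).
+365 (one year) → Jun 6, 1926 (1243 left).
+365 (one year) → Jun 6, 1927 (878 left).
+366 (one year; includes Feb 29, 1928) → Jun 6, 1928 (512 left).
+365 (one year) → Jun 6, 1929 (147 left).
Jun has 30 days: +25 → Jul 1, 1929 (122 left).
Jul has 31 days: +31 → Aug 1, 1929 (91 left).
Aug has 31 days: +31 → Sep 1, 1929 (60 left).
Sep has 30 days: +30 → Oct 1, 1929 (30 left).
+30 → Oct 31, 1929.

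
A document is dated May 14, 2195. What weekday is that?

Thursday

Doomsday rule: the anchor day for the 2100s is Sunday. For year 95: 95÷12 = 7 r 11, and 11÷4 = 2, so 7+11+2 = 20.
Sunday + 20 ≡ Saturday — that's 2195's doomsday.
In May the doomsday date is May 9.
May 14 is 5 days after May 9; 5 mod 7 = 5, so Saturday + 5 = Thursday.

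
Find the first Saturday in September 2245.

September 1, 2245 is a Monday.
The first Saturday is therefore September 6 (5 days later).

September 6, 2245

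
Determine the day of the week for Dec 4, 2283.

Doomsday rule: the anchor day for the 2200s is Friday. For year 83: 83÷12 = 6 r 11, and 11÷4 = 2, so 6+11+2 = 19.
Friday + 19 ≡ Wednesday — that's 2283's doomsday.
In December the doomsday date is Dec 12.
Dec 4 is 8 days before Dec 12; 8 mod 7 = 1, so Wednesday − 1 = Tuesday.

Tuesday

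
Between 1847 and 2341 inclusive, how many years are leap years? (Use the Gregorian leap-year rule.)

120

Multiples of 4 in [1847,2341]: 124.
Of those, multiples of 100: 5 (not leap unless ÷400).
Multiples of 400: 1.
Leap years = 124 − 5 + 1 = 120.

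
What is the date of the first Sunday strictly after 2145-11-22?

Nov 22, 2145 is a Monday.
From Monday to the next Sunday is 6 days.
Nov 22, 2145 + 6 = Nov 28, 2145.

November 28, 2145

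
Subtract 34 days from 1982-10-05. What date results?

−5 → Sep 30, 1982 (end of Sep, 30 days; 29 left).
−29 → Sep 1, 1982.

September 1, 1982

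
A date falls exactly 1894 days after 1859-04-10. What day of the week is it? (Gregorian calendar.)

Thursday

Apr 10, 1859 is a Sunday.
1894 mod 7 = 4, so 1894 days after a Sunday is Sunday + 4 = Thursday.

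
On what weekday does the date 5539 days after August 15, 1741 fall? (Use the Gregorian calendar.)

Thursday

First find the weekday of Aug 15, 1741. Doomsday rule: the anchor day for the 1700s is Sunday. For year 41: 41÷12 = 3 r 5, and 5÷4 = 1, so 3+5+1 = 9.
Sunday + 9 ≡ Tuesday — that's 1741's doomsday.
In August the doomsday date is Aug 8.
Aug 15 is 7 days after Aug 8; 7 mod 7 = 0, so Tuesday + 0 = Tuesday.
5539 mod 7 = 2, so 5539 days after a Tuesday is Tuesday + 2 = Thursday.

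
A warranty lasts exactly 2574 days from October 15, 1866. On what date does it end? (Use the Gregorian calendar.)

November 1, 1873

+365 (one year) → Oct 15, 1867 (2209 left).
+366 (one year; includes Feb 29, 1868) → Oct 15, 1868 (1843 left).
+365 (one year) → Oct 15, 1869 (1478 left).
+365 (one year) → Oct 15, 1870 (1113 left).
+365 (one year) → Oct 15, 1871 (748 left).
+366 (one year; includes Feb 29, 1872) → Oct 15, 1872 (382 left).
Oct has 31 days: +17 → Nov 1, 1872 (365 left).
Nov has 30 days: +30 → Dec 1, 1872 (335 left).
Dec has 31 days: +31 → Jan 1, 1873 (304 left).
Jan has 31 days: +31 → Feb 1, 1873 (273 left).
Feb has 28 days: +28 → Mar 1, 1873 (245 left).
Mar has 31 days: +31 → Apr 1, 1873 (214 left).
Apr has 30 days: +30 → May 1, 1873 (184 left).
May has 31 days: +31 → Jun 1, 1873 (153 left).
Jun has 30 days: +30 → Jul 1, 1873 (123 left).
Jul has 31 days: +31 → Aug 1, 1873 (92 left).
Aug has 31 days: +31 → Sep 1, 1873 (61 left).
Sep has 30 days: +30 → Oct 1, 1873 (31 left).
Oct has 31 days: +31 → Nov 1, 1873 (0 left).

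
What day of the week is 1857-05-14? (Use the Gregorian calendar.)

Thursday

Doomsday rule: the anchor day for the 1800s is Friday. For year 57: 57÷12 = 4 r 9, and 9÷4 = 2, so 4+9+2 = 15.
Friday + 15 ≡ Saturday — that's 1857's doomsday.
In May the doomsday date is May 9.
May 14 is 5 days after May 9; 5 mod 7 = 5, so Saturday + 5 = Thursday.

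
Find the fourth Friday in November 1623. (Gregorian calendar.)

November 24, 1623

November 1, 1623 is a Wednesday.
The first Friday is therefore November 3 (2 days later).
The fourth Friday is 3 + 3×7 = November 24.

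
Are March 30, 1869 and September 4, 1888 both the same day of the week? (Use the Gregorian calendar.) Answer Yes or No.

Yes

From Mar 30, 1869 to Sep 4, 1888 is 7098 days.
7098 mod 7 = 0, so they are the same weekday.
(Mar 30, 1869 is a Tuesday; Sep 4, 1888 is a Tuesday.)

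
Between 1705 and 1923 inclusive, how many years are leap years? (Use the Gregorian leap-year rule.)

Multiples of 4 in [1705,1923]: 54.
Of those, multiples of 100: 2 (not leap unless ÷400).
Multiples of 400: 0.
Leap years = 54 − 2 + 0 = 52.

52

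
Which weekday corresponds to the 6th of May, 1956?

Doomsday rule: the anchor day for the 1900s is Wednesday. For year 56: 56÷12 = 4 r 8, and 8÷4 = 2, so 4+8+2 = 14.
Wednesday + 14 ≡ Wednesday — that's 1956's doomsday.
In May the doomsday date is May 9.
May 6 is 3 days before May 9; 3 mod 7 = 3, so Wednesday − 3 = Sunday.

Sunday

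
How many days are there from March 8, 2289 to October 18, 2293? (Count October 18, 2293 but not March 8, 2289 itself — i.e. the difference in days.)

Mar 8, 2289 → Mar 8, 2290: 365 days.
Mar 8, 2290 → Mar 8, 2291: 365 days.
Mar 8, 2291 → Mar 8, 2292: 366 days (Feb 29, 2292 is in that span).
Mar 8, 2292 → Mar 8, 2293: 365 days.
Mar 8, 2293 → Apr 8, 2293: 31 days (March has 31).
Apr 8, 2293 → May 8, 2293: 30 days (April has 30).
May 8, 2293 → Jun 8, 2293: 31 days (May has 31).
Jun 8, 2293 → Jul 8, 2293: 30 days (June has 30).
Jul 8, 2293 → Aug 8, 2293: 31 days (July has 31).
Aug 8, 2293 → Sep 8, 2293: 31 days (August has 31).
Sep 8, 2293 → Oct 8, 2293: 30 days (September has 30).
Oct 8, 2293 → Oct 18, 2293: 10 days.
Total: 1685 days.

1685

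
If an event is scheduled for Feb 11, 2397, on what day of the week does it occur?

Doomsday rule: the anchor day for the 2300s is Wednesday. For year 97: 97÷12 = 8 r 1, and 1÷4 = 0, so 8+1+0 = 9.
Wednesday + 9 ≡ Friday — that's 2397's doomsday.
In February the doomsday date is Feb 28 (2397 is not a leap year).
Feb 11 is 17 days before Feb 28; 17 mod 7 = 3, so Friday − 3 = Tuesday.

Tuesday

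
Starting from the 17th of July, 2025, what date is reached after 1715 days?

+365 (one year) → Jul 17, 2026 (1350 left).
+365 (one year) → Jul 17, 2027 (985 left).
+366 (one year; includes Feb 29, 2028) → Jul 17, 2028 (619 left).
+365 (one year) → Jul 17, 2029 (254 left).
Jul has 31 days: +15 → Aug 1, 2029 (239 left).
Aug has 31 days: +31 → Sep 1, 2029 (208 left).
Sep has 30 days: +30 → Oct 1, 2029 (178 left).
Oct has 31 days: +31 → Nov 1, 2029 (147 left).
Nov has 30 days: +30 → Dec 1, 2029 (117 left).
Dec has 31 days: +31 → Jan 1, 2030 (86 left).
Jan has 31 days: +31 → Feb 1, 2030 (55 left).
Feb has 28 days: +28 → Mar 1, 2030 (27 left).
+27 → Mar 28, 2030.

March 28, 2030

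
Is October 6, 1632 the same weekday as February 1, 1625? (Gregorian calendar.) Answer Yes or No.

No

From Feb 1, 1625 to Oct 6, 1632 is 2804 days.
2804 mod 7 = 4, so they are different weekdays.
(Feb 1, 1625 is a Saturday; Oct 6, 1632 is a Wednesday.)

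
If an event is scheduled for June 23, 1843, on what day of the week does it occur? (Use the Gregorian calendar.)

Friday

Doomsday rule: the anchor day for the 1800s is Friday. For year 43: 43÷12 = 3 r 7, and 7÷4 = 1, so 3+7+1 = 11.
Friday + 11 ≡ Tuesday — that's 1843's doomsday.
In June the doomsday date is Jun 6.
Jun 23 is 17 days after Jun 6; 17 mod 7 = 3, so Tuesday + 3 = Friday.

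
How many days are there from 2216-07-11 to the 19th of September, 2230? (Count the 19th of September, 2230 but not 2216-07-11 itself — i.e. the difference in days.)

Jul 11, 2216 → Jul 11, 2217: 365 days.
Jul 11, 2217 → Jul 11, 2218: 365 days.
Jul 11, 2218 → Jul 11, 2219: 365 days.
Jul 11, 2219 → Jul 11, 2220: 366 days (Feb 29, 2220 is in that span).
Jul 11, 2220 → Jul 11, 2221: 365 days.
Jul 11, 2221 → Jul 11, 2222: 365 days.
Jul 11, 2222 → Jul 11, 2223: 365 days.
Jul 11, 2223 → Jul 11, 2224: 366 days (Feb 29, 2224 is in that span).
Jul 11, 2224 → Jul 11, 2225: 365 days.
Jul 11, 2225 → Jul 11, 2226: 365 days.
Jul 11, 2226 → Jul 11, 2227: 365 days.
Jul 11, 2227 → Jul 11, 2228: 366 days (Feb 29, 2228 is in that span).
Jul 11, 2228 → Jul 11, 2229: 365 days.
Jul 11, 2229 → Jul 11, 2230: 365 days.
Jul 11, 2230 → Aug 11, 2230: 31 days (July has 31).
Aug 11, 2230 → Sep 11, 2230: 31 days (August has 31).
Sep 11, 2230 → Sep 19, 2230: 8 days.
Total: 5183 days.

5183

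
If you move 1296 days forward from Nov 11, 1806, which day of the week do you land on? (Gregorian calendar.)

Nov 11, 1806 is a Tuesday.
1296 mod 7 = 1, so 1296 days after a Tuesday is Tuesday + 1 = Wednesday.

Wednesday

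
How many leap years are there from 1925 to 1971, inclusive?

Multiples of 4 in [1925,1971]: 11.
Of those, multiples of 100: 0 (not leap unless ÷400).
Multiples of 400: 0.
Leap years = 11 − 0 + 0 = 11.

11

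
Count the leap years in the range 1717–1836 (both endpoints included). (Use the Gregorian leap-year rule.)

Multiples of 4 in [1717,1836]: 30.
Of those, multiples of 100: 1 (not leap unless ÷400).
Multiples of 400: 0.
Leap years = 30 − 1 + 0 = 29.

29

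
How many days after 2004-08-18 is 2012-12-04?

3030

Aug 18, 2004 → Aug 18, 2005: 365 days.
Aug 18, 2005 → Aug 18, 2006: 365 days.
Aug 18, 2006 → Aug 18, 2007: 365 days.
Aug 18, 2007 → Aug 18, 2008: 366 days (Feb 29, 2008 is in that span).
Aug 18, 2008 → Aug 18, 2009: 365 days.
Aug 18, 2009 → Aug 18, 2010: 365 days.
Aug 18, 2010 → Aug 18, 2011: 365 days.
Aug 18, 2011 → Aug 18, 2012: 366 days (Feb 29, 2012 is in that span).
Aug 18, 2012 → Sep 18, 2012: 31 days (August has 31).
Sep 18, 2012 → Oct 18, 2012: 30 days (September has 30).
Oct 18, 2012 → Nov 18, 2012: 31 days (October has 31).
Nov 18, 2012 → Dec 4, 2012: 16 days.
Total: 3030 days.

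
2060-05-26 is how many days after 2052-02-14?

Feb 14, 2052 → Feb 14, 2053: 366 days (Feb 29, 2052 is in that span).
Feb 14, 2053 → Feb 14, 2054: 365 days.
Feb 14, 2054 → Feb 14, 2055: 365 days.
Feb 14, 2055 → Feb 14, 2056: 365 days.
Feb 14, 2056 → Feb 14, 2057: 366 days (Feb 29, 2056 is in that span).
Feb 14, 2057 → Feb 14, 2058: 365 days.
Feb 14, 2058 → Feb 14, 2059: 365 days.
Feb 14, 2059 → Feb 14, 2060: 365 days.
Feb 14, 2060 → Mar 14, 2060: 29 days (February has 29).
Mar 14, 2060 → Apr 14, 2060: 31 days (March has 31).
Apr 14, 2060 → May 14, 2060: 30 days (April has 30).
May 14, 2060 → May 26, 2060: 12 days.
Total: 3024 days.

3024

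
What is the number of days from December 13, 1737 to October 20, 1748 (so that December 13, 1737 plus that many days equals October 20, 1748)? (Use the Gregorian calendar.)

3964

Dec 13, 1737 → Dec 13, 1738: 365 days.
Dec 13, 1738 → Dec 13, 1739: 365 days.
Dec 13, 1739 → Dec 13, 1740: 366 days (Feb 29, 1740 is in that span).
Dec 13, 1740 → Dec 13, 1741: 365 days.
Dec 13, 1741 → Dec 13, 1742: 365 days.
Dec 13, 1742 → Dec 13, 1743: 365 days.
Dec 13, 1743 → Dec 13, 1744: 366 days (Feb 29, 1744 is in that span).
Dec 13, 1744 → Dec 13, 1745: 365 days.
Dec 13, 1745 → Dec 13, 1746: 365 days.
Dec 13, 1746 → Dec 13, 1747: 365 days.
Dec 13, 1747 → Jan 13, 1748: 31 days (December has 31).
Jan 13, 1748 → Feb 13, 1748: 31 days (January has 31).
Feb 13, 1748 → Mar 13, 1748: 29 days (February has 29).
Mar 13, 1748 → Apr 13, 1748: 31 days (March has 31).
Apr 13, 1748 → May 13, 1748: 30 days (April has 30).
May 13, 1748 → Jun 13, 1748: 31 days (May has 31).
Jun 13, 1748 → Jul 13, 1748: 30 days (June has 30).
Jul 13, 1748 → Aug 13, 1748: 31 days (July has 31).
Aug 13, 1748 → Sep 13, 1748: 31 days (August has 31).
Sep 13, 1748 → Oct 13, 1748: 30 days (September has 30).
Oct 13, 1748 → Oct 20, 1748: 7 days.
Total: 3964 days.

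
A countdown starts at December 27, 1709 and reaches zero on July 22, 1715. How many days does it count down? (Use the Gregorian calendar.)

Dec 27, 1709 → Dec 27, 1710: 365 days.
Dec 27, 1710 → Dec 27, 1711: 365 days.
Dec 27, 1711 → Dec 27, 1712: 366 days (Feb 29, 1712 is in that span).
Dec 27, 1712 → Dec 27, 1713: 365 days.
Dec 27, 1713 → Dec 27, 1714: 365 days.
Dec 27, 1714 → Jan 27, 1715: 31 days (December has 31).
Jan 27, 1715 → Feb 27, 1715: 31 days (January has 31).
Feb 27, 1715 → Mar 27, 1715: 28 days (February has 28).
Mar 27, 1715 → Apr 27, 1715: 31 days (March has 31).
Apr 27, 1715 → May 27, 1715: 30 days (April has 30).
May 27, 1715 → Jun 27, 1715: 31 days (May has 31).
Jun 27, 1715 → Jul 22, 1715: 25 days.
Total: 2033 days.

2033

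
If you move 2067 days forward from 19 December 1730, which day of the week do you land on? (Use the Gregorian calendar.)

First find the weekday of Dec 19, 1730. Doomsday rule: the anchor day for the 1700s is Sunday. For year 30: 30÷12 = 2 r 6, and 6÷4 = 1, so 2+6+1 = 9.
Sunday + 9 ≡ Tuesday — that's 1730's doomsday.
In December the doomsday date is Dec 12.
Dec 19 is 7 days after Dec 12; 7 mod 7 = 0, so Tuesday + 0 = Tuesday.
2067 mod 7 = 2, so 2067 days after a Tuesday is Tuesday + 2 = Thursday.

Thursday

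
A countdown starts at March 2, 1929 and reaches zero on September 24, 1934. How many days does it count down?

Mar 2, 1929 → Mar 2, 1930: 365 days.
Mar 2, 1930 → Mar 2, 1931: 365 days.
Mar 2, 1931 → Mar 2, 1932: 366 days (Feb 29, 1932 is in that span).
Mar 2, 1932 → Mar 2, 1933: 365 days.
Mar 2, 1933 → Mar 2, 1934: 365 days.
Mar 2, 1934 → Apr 2, 1934: 31 days (March has 31).
Apr 2, 1934 → May 2, 1934: 30 days (April has 30).
May 2, 1934 → Jun 2, 1934: 31 days (May has 31).
Jun 2, 1934 → Jul 2, 1934: 30 days (June has 30).
Jul 2, 1934 → Aug 2, 1934: 31 days (July has 31).
Aug 2, 1934 → Sep 2, 1934: 31 days (August has 31).
Sep 2, 1934 → Sep 24, 1934: 22 days.
Total: 2032 days.

2032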